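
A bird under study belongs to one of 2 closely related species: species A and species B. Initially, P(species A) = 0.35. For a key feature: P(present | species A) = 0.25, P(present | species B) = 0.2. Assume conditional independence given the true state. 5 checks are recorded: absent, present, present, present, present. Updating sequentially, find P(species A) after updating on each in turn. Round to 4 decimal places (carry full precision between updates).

0.5521

Each posterior becomes the prior for the next update.
After 'absent': P(species A) = 0.75·0.3500 / (0.75·0.3500 + 0.8·0.6500) ≈ 0.3355
After 'present': P(species A) = 0.25·0.3355 / (0.25·0.3355 + 0.2·0.6645) ≈ 0.3869
After 'present': P(species A) = 0.25·0.3869 / (0.25·0.3869 + 0.2·0.6131) ≈ 0.4410
After 'present': P(species A) = 0.25·0.4410 / (0.25·0.4410 + 0.2·0.5590) ≈ 0.4965
After 'present': P(species A) = 0.25·0.4965 / (0.25·0.4965 + 0.2·0.5035) ≈ 0.5521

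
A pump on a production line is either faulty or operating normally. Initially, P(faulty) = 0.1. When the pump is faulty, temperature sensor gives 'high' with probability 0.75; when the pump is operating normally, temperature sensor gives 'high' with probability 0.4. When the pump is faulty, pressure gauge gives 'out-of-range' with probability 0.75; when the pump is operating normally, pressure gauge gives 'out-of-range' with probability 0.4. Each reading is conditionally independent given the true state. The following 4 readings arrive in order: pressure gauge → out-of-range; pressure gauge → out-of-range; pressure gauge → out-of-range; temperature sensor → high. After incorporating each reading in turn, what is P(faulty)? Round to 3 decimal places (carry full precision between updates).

0.579

After pressure gauge='out-of-range': P(faulty) = 0.75·0.1000 / (0.75·0.1000 + 0.4·0.9000) ≈ 0.1724
After pressure gauge='out-of-range': P(faulty) = 0.75·0.1724 / (0.75·0.1724 + 0.4·0.8276) ≈ 0.2809
After pressure gauge='out-of-range': P(faulty) = 0.75·0.2809 / (0.75·0.2809 + 0.4·0.7191) ≈ 0.4228
After temperature sensor='high': P(faulty) = 0.75·0.4228 / (0.75·0.4228 + 0.4·0.5772) ≈ 0.5786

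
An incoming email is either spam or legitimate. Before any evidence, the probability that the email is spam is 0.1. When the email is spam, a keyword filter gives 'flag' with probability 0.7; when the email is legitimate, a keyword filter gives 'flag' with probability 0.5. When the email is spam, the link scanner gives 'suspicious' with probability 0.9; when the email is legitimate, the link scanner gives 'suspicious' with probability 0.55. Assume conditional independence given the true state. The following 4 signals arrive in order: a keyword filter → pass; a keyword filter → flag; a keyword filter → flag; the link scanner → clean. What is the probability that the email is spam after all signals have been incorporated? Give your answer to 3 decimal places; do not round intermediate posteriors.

0.028

Each posterior becomes the prior for the next update.
After a keyword filter='pass': P(spam) = 0.3·0.1000 / (0.3·0.1000 + 0.5·0.9000) ≈ 0.0625
After a keyword filter='flag': P(spam) = 0.7·0.0625 / (0.7·0.0625 + 0.5·0.9375) ≈ 0.0854
After a keyword filter='flag': P(spam) = 0.7·0.0854 / (0.7·0.0854 + 0.5·0.9146) ≈ 0.1156
After the link scanner='clean': P(spam) = 0.1·0.1156 / (0.1·0.1156 + 0.45·0.8844) ≈ 0.0282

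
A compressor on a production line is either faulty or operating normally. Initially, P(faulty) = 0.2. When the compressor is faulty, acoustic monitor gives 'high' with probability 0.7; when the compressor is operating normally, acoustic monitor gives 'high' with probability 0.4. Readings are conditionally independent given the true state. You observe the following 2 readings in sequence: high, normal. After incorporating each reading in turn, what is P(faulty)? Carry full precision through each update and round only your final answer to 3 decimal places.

0.179

After 'high': P(faulty) = 0.7·0.2000 / (0.7·0.2000 + 0.4·0.8000) ≈ 0.3043
After 'normal': P(faulty) = 0.3·0.3043 / (0.3·0.3043 + 0.6·0.6957) ≈ 0.1795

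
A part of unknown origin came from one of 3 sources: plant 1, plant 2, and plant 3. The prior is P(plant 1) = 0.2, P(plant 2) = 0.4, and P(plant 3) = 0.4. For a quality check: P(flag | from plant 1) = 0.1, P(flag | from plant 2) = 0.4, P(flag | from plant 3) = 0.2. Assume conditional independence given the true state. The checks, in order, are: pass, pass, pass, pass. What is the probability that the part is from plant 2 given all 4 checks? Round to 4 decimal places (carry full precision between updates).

After 'pass': normaliser = 0.9·0.2000 + 0.6·0.4000 + 0.8·0.4000; P(plant 1) ≈ 0.2432, P(plant 2) ≈ 0.3243, P(plant 3) ≈ 0.4324
After 'pass': normaliser = 0.9·0.2432 + 0.6·0.3243 + 0.8·0.4324; P(plant 1) ≈ 0.2883, P(plant 2) ≈ 0.2562, P(plant 3) ≈ 0.4555
After 'pass': normaliser = 0.9·0.2883 + 0.6·0.2562 + 0.8·0.4555; P(plant 1) ≈ 0.3336, P(plant 2) ≈ 0.1977, P(plant 3) ≈ 0.4686
After 'pass': normaliser = 0.9·0.3336 + 0.6·0.1977 + 0.8·0.4686; P(plant 1) ≈ 0.3783, P(plant 2) ≈ 0.1494, P(plant 3) ≈ 0.4723

0.1494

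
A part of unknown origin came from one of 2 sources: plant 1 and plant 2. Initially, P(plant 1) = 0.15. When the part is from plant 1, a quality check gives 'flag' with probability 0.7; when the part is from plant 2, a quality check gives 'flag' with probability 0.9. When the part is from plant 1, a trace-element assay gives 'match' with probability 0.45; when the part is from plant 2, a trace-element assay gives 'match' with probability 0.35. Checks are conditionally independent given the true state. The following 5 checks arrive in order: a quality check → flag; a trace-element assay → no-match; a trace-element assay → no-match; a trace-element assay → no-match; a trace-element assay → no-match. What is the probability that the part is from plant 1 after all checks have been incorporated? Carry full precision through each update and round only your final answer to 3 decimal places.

0.066

After a quality check='flag': P(plant 1) = 0.7·0.1500 / (0.7·0.1500 + 0.9·0.8500) ≈ 0.1207
After a trace-element assay='no-match': P(plant 1) = 0.55·0.1207 / (0.55·0.1207 + 0.65·0.8793) ≈ 0.1041
After a trace-element assay='no-match': P(plant 1) = 0.55·0.1041 / (0.55·0.1041 + 0.65·0.8959) ≈ 0.0895
After a trace-element assay='no-match': P(plant 1) = 0.55·0.0895 / (0.55·0.0895 + 0.65·0.9105) ≈ 0.0768
After a trace-element assay='no-match': P(plant 1) = 0.55·0.0768 / (0.55·0.0768 + 0.65·0.9232) ≈ 0.0657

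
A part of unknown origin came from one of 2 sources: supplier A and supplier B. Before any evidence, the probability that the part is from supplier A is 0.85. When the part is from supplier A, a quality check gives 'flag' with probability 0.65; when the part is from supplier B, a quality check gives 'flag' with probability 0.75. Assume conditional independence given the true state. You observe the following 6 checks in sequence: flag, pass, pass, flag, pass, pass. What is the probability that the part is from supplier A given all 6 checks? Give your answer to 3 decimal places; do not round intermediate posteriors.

Each posterior becomes the prior for the next update.
After 'flag': P(supplier A) = 0.65·0.8500 / (0.65·0.8500 + 0.75·0.1500) ≈ 0.8308
After 'pass': P(supplier A) = 0.35·0.8308 / (0.35·0.8308 + 0.25·0.1692) ≈ 0.8730
After 'pass': P(supplier A) = 0.35·0.8730 / (0.35·0.8730 + 0.25·0.1270) ≈ 0.9059
After 'flag': P(supplier A) = 0.65·0.9059 / (0.65·0.9059 + 0.75·0.0941) ≈ 0.8930
After 'pass': P(supplier A) = 0.35·0.8930 / (0.35·0.8930 + 0.25·0.1070) ≈ 0.9211
After 'pass': P(supplier A) = 0.35·0.9211 / (0.35·0.9211 + 0.25·0.0789) ≈ 0.9424

0.942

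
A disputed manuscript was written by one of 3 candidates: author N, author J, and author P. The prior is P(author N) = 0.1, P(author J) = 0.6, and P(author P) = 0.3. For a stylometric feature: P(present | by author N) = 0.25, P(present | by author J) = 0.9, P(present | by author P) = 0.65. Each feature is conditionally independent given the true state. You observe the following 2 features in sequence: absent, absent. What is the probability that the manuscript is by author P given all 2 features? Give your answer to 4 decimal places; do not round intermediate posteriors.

After 'absent': normaliser = 0.75·0.1000 + 0.1·0.6000 + 0.35·0.3000; P(author N) ≈ 0.3125, P(author J) ≈ 0.2500, P(author P) ≈ 0.4375
After 'absent': normaliser = 0.75·0.3125 + 0.1·0.2500 + 0.35·0.4375; P(author N) ≈ 0.5682, P(author J) ≈ 0.0606, P(author P) ≈ 0.3712

0.3712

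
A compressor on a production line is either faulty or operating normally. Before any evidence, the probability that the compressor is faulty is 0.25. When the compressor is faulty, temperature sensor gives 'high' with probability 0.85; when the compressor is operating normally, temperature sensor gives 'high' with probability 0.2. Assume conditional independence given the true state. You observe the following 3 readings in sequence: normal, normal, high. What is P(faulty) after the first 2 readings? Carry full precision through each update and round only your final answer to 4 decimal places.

Each posterior becomes the prior for the next update.
After 'normal': P(faulty) = 0.15·0.2500 / (0.15·0.2500 + 0.8·0.7500) ≈ 0.0588
After 'normal': P(faulty) = 0.15·0.0588 / (0.15·0.0588 + 0.8·0.9412) ≈ 0.0116

0.0116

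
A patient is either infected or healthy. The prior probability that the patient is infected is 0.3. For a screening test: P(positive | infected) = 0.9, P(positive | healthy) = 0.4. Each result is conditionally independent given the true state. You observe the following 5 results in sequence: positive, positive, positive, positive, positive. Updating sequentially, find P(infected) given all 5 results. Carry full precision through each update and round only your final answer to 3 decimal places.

Apply Bayes' rule sequentially, carrying P(infected) forward.
After 'positive': P(infected) = 0.9·0.3000 / (0.9·0.3000 + 0.4·0.7000) ≈ 0.4909
After 'positive': P(infected) = 0.9·0.4909 / (0.9·0.4909 + 0.4·0.5091) ≈ 0.6845
After 'positive': P(infected) = 0.9·0.6845 / (0.9·0.6845 + 0.4·0.3155) ≈ 0.8300
After 'positive': P(infected) = 0.9·0.8300 / (0.9·0.8300 + 0.4·0.1700) ≈ 0.9166
After 'positive': P(infected) = 0.9·0.9166 / (0.9·0.9166 + 0.4·0.0834) ≈ 0.9611

0.961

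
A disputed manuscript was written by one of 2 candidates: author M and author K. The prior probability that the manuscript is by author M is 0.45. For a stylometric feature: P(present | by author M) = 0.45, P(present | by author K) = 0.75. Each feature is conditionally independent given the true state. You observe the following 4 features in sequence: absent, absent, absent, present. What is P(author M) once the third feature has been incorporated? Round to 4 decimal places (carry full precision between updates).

0.8970

After 'absent': P(author M) = 0.55·0.4500 / (0.55·0.4500 + 0.25·0.5500) ≈ 0.6429
After 'absent': P(author M) = 0.55·0.6429 / (0.55·0.6429 + 0.25·0.3571) ≈ 0.7984
After 'absent': P(author M) = 0.55·0.7984 / (0.55·0.7984 + 0.25·0.2016) ≈ 0.8970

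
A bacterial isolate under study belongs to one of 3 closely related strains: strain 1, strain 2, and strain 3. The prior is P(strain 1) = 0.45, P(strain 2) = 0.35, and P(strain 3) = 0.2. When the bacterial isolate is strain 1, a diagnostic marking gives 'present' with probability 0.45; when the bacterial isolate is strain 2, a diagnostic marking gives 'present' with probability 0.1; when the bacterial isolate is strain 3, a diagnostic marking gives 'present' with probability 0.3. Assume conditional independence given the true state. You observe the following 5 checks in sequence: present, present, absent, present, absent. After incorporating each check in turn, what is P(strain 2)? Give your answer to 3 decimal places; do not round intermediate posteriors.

0.018

After 'present': normaliser = 0.45·0.4500 + 0.1·0.3500 + 0.3·0.2000; P(strain 1) ≈ 0.6807, P(strain 2) ≈ 0.1176, P(strain 3) ≈ 0.2017
After 'present': normaliser = 0.45·0.6807 + 0.1·0.1176 + 0.3·0.2017; P(strain 1) ≈ 0.8091, P(strain 2) ≈ 0.0311, P(strain 3) ≈ 0.1598
After 'absent': normaliser = 0.55·0.8091 + 0.9·0.0311 + 0.7·0.1598; P(strain 1) ≈ 0.7609, P(strain 2) ≈ 0.0478, P(strain 3) ≈ 0.1913
After 'present': normaliser = 0.45·0.7609 + 0.1·0.0478 + 0.3·0.1913; P(strain 1) ≈ 0.8463, P(strain 2) ≈ 0.0118, P(strain 3) ≈ 0.1418
After 'absent': normaliser = 0.55·0.8463 + 0.9·0.0118 + 0.7·0.1418; P(strain 1) ≈ 0.8090, P(strain 2) ≈ 0.0185, P(strain 3) ≈ 0.1726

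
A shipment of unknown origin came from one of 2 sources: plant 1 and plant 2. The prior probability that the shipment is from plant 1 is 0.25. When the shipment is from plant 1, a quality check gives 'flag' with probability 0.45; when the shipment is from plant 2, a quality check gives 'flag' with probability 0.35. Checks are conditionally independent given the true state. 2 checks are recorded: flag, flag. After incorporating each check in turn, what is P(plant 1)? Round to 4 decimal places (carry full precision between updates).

Apply Bayes' rule sequentially, carrying P(plant 1) forward.
After 'flag': P(plant 1) = 0.45·0.2500 / (0.45·0.2500 + 0.35·0.7500) ≈ 0.3000
After 'flag': P(plant 1) = 0.45·0.3000 / (0.45·0.3000 + 0.35·0.7000) ≈ 0.3553

0.3553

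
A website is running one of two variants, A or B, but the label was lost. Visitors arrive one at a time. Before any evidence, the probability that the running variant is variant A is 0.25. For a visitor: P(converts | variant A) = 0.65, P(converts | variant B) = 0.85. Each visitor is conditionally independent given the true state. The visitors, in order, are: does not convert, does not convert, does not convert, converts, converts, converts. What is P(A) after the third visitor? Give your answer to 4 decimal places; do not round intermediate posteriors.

After 'does not convert': P(A) = 0.35·0.2500 / (0.35·0.2500 + 0.15·0.7500) ≈ 0.4375
After 'does not convert': P(A) = 0.35·0.4375 / (0.35·0.4375 + 0.15·0.5625) ≈ 0.6447
After 'does not convert': P(A) = 0.35·0.6447 / (0.35·0.6447 + 0.15·0.3553) ≈ 0.8090

0.8090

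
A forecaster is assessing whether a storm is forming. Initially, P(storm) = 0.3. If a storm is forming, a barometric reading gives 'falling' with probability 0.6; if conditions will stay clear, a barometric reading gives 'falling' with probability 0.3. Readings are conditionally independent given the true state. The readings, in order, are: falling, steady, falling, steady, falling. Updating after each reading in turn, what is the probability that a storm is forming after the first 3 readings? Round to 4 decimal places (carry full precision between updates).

0.4948

After 'falling': P(storm) = 0.6·0.3000 / (0.6·0.3000 + 0.3·0.7000) ≈ 0.4615
After 'steady': P(storm) = 0.4·0.4615 / (0.4·0.4615 + 0.7·0.5385) ≈ 0.3288
After 'falling': P(storm) = 0.6·0.3288 / (0.6·0.3288 + 0.3·0.6712) ≈ 0.4948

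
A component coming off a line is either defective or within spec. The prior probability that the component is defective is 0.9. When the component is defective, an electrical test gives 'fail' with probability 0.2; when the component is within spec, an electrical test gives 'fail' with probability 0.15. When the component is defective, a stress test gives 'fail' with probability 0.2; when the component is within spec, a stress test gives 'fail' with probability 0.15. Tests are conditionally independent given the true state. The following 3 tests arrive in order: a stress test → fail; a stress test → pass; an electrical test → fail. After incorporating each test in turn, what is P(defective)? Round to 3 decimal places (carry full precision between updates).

After a stress test='fail': P(defective) = 0.2·0.9000 / (0.2·0.9000 + 0.15·0.1000) ≈ 0.9231
After a stress test='pass': P(defective) = 0.8·0.9231 / (0.8·0.9231 + 0.85·0.0769) ≈ 0.9187
After an electrical test='fail': P(defective) = 0.2·0.9187 / (0.2·0.9187 + 0.15·0.0813) ≈ 0.9377

0.938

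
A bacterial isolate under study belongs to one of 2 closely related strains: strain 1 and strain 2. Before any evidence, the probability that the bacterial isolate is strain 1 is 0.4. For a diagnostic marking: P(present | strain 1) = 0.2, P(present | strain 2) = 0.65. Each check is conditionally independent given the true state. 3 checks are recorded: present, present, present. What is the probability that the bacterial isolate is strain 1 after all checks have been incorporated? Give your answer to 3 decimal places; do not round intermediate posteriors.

0.019

After 'present': P(strain 1) = 0.2·0.4000 / (0.2·0.4000 + 0.65·0.6000) ≈ 0.1702
After 'present': P(strain 1) = 0.2·0.1702 / (0.2·0.1702 + 0.65·0.8298) ≈ 0.0594
After 'present': P(strain 1) = 0.2·0.0594 / (0.2·0.0594 + 0.65·0.9406) ≈ 0.0191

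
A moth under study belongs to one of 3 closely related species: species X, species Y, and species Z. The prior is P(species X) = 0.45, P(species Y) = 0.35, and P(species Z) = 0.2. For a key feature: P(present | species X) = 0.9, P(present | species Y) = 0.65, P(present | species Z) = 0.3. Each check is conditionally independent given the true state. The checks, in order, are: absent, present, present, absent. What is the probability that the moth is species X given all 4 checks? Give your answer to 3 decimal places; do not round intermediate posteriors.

0.119

After 'absent': normaliser = 0.1·0.4500 + 0.35·0.3500 + 0.7·0.2000; P(species X) ≈ 0.1463, P(species Y) ≈ 0.3984, P(species Z) ≈ 0.4553
After 'present': normaliser = 0.9·0.1463 + 0.65·0.3984 + 0.3·0.4553; P(species X) ≈ 0.2498, P(species Y) ≈ 0.4911, P(species Z) ≈ 0.2591
After 'present': normaliser = 0.9·0.2498 + 0.65·0.4911 + 0.3·0.2591; P(species X) ≈ 0.3616, P(species Y) ≈ 0.5134, P(species Z) ≈ 0.1250
After 'absent': normaliser = 0.1·0.3616 + 0.35·0.5134 + 0.7·0.1250; P(species X) ≈ 0.1192, P(species Y) ≈ 0.5924, P(species Z) ≈ 0.2884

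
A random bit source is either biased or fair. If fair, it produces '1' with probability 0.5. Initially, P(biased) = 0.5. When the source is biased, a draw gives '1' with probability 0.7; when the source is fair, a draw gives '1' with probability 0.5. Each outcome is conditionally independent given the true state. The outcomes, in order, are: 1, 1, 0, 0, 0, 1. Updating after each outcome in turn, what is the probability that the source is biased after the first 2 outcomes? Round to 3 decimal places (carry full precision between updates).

0.662

Each posterior becomes the prior for the next update.
After '1': P(biased) = 0.7·0.5000 / (0.7·0.5000 + 0.5·0.5000) ≈ 0.5833
After '1': P(biased) = 0.7·0.5833 / (0.7·0.5833 + 0.5·0.4167) ≈ 0.6622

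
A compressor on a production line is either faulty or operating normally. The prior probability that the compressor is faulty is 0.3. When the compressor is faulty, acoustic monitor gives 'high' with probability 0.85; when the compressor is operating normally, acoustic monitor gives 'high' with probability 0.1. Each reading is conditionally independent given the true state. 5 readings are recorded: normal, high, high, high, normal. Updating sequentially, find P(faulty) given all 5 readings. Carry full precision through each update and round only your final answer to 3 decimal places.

Each posterior becomes the prior for the next update.
After 'normal': P(faulty) = 0.15·0.3000 / (0.15·0.3000 + 0.9·0.7000) ≈ 0.0667
After 'high': P(faulty) = 0.85·0.0667 / (0.85·0.0667 + 0.1·0.9333) ≈ 0.3778
After 'high': P(faulty) = 0.85·0.3778 / (0.85·0.3778 + 0.1·0.6222) ≈ 0.8377
After 'high': P(faulty) = 0.85·0.8377 / (0.85·0.8377 + 0.1·0.1623) ≈ 0.9777
After 'normal': P(faulty) = 0.15·0.9777 / (0.15·0.9777 + 0.9·0.0223) ≈ 0.8797

0.880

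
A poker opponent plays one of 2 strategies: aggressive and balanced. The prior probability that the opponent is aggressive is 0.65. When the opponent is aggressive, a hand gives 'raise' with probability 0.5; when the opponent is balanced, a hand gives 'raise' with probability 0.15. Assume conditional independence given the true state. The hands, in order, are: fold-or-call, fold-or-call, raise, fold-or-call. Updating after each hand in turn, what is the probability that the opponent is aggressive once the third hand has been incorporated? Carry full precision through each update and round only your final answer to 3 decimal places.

After 'fold-or-call': P(aggressive) = 0.5·0.6500 / (0.5·0.6500 + 0.85·0.3500) ≈ 0.5221
After 'fold-or-call': P(aggressive) = 0.5·0.5221 / (0.5·0.5221 + 0.85·0.4779) ≈ 0.3912
After 'raise': P(aggressive) = 0.5·0.3912 / (0.5·0.3912 + 0.15·0.6088) ≈ 0.6817

0.682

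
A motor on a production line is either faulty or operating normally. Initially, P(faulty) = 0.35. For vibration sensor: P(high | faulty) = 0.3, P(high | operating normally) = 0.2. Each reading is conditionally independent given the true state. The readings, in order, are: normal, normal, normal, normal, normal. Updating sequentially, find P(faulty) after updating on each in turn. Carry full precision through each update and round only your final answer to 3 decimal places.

0.216

Each posterior becomes the prior for the next update.
After 'normal': P(faulty) = 0.7·0.3500 / (0.7·0.3500 + 0.8·0.6500) ≈ 0.3203
After 'normal': P(faulty) = 0.7·0.3203 / (0.7·0.3203 + 0.8·0.6797) ≈ 0.2919
After 'normal': P(faulty) = 0.7·0.2919 / (0.7·0.2919 + 0.8·0.7081) ≈ 0.2651
After 'normal': P(faulty) = 0.7·0.2651 / (0.7·0.2651 + 0.8·0.7349) ≈ 0.2399
After 'normal': P(faulty) = 0.7·0.2399 / (0.7·0.2399 + 0.8·0.7601) ≈ 0.2164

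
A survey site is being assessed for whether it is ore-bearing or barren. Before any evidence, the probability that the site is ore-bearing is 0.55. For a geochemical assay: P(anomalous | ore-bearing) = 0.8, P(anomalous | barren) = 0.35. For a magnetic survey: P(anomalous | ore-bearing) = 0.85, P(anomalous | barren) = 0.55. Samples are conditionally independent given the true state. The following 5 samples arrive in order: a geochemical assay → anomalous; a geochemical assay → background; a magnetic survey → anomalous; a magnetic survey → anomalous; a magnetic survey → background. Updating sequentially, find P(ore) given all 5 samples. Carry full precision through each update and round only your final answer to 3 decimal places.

Apply Bayes' rule sequentially, carrying P(ore) forward.
After a geochemical assay='anomalous': P(ore) = 0.8·0.5500 / (0.8·0.5500 + 0.35·0.4500) ≈ 0.7364
After a geochemical assay='background': P(ore) = 0.2·0.7364 / (0.2·0.7364 + 0.65·0.2636) ≈ 0.4622
After a magnetic survey='anomalous': P(ore) = 0.85·0.4622 / (0.85·0.4622 + 0.55·0.5378) ≈ 0.5705
After a magnetic survey='anomalous': P(ore) = 0.85·0.5705 / (0.85·0.5705 + 0.55·0.4295) ≈ 0.6725
After a magnetic survey='background': P(ore) = 0.15·0.6725 / (0.15·0.6725 + 0.45·0.3275) ≈ 0.4063

0.406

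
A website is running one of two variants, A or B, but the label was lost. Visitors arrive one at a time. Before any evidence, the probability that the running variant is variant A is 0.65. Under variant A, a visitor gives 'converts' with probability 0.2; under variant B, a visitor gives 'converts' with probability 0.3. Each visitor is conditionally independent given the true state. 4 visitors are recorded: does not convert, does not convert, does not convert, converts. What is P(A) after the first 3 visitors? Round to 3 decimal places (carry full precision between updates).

After 'does not convert': P(A) = 0.8·0.6500 / (0.8·0.6500 + 0.7·0.3500) ≈ 0.6797
After 'does not convert': P(A) = 0.8·0.6797 / (0.8·0.6797 + 0.7·0.3203) ≈ 0.7081
After 'does not convert': P(A) = 0.8·0.7081 / (0.8·0.7081 + 0.7·0.2919) ≈ 0.7349

0.735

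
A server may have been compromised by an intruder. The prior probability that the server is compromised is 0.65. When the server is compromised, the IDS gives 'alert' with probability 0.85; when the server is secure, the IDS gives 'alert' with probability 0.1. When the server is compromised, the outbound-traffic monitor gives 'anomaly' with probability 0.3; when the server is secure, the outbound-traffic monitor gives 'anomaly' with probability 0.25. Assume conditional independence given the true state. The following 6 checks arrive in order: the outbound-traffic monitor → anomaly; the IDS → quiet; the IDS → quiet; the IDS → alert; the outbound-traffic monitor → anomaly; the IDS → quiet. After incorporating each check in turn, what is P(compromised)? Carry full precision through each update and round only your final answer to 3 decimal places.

After the outbound-traffic monitor='anomaly': P(compromised) = 0.3·0.6500 / (0.3·0.6500 + 0.25·0.3500) ≈ 0.6903
After the IDS='quiet': P(compromised) = 0.15·0.6903 / (0.15·0.6903 + 0.9·0.3097) ≈ 0.2708
After the IDS='quiet': P(compromised) = 0.15·0.2708 / (0.15·0.2708 + 0.9·0.7292) ≈ 0.0583
After the IDS='alert': P(compromised) = 0.85·0.0583 / (0.85·0.0583 + 0.1·0.9417) ≈ 0.3448
After the outbound-traffic monitor='anomaly': P(compromised) = 0.3·0.3448 / (0.3·0.3448 + 0.25·0.6552) ≈ 0.3870
After the IDS='quiet': P(compromised) = 0.15·0.3870 / (0.15·0.3870 + 0.9·0.6130) ≈ 0.0952

0.095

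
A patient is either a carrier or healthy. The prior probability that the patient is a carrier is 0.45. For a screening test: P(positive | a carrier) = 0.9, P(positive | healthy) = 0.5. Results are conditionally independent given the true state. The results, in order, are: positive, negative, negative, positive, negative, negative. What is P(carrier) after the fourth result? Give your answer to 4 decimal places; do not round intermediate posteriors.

Each posterior becomes the prior for the next update.
After 'positive': P(carrier) = 0.9·0.4500 / (0.9·0.4500 + 0.5·0.5500) ≈ 0.5956
After 'negative': P(carrier) = 0.1·0.5956 / (0.1·0.5956 + 0.5·0.4044) ≈ 0.2275
After 'negative': P(carrier) = 0.1·0.2275 / (0.1·0.2275 + 0.5·0.7725) ≈ 0.0556
After 'positive': P(carrier) = 0.9·0.0556 / (0.9·0.0556 + 0.5·0.9444) ≈ 0.0959

0.0959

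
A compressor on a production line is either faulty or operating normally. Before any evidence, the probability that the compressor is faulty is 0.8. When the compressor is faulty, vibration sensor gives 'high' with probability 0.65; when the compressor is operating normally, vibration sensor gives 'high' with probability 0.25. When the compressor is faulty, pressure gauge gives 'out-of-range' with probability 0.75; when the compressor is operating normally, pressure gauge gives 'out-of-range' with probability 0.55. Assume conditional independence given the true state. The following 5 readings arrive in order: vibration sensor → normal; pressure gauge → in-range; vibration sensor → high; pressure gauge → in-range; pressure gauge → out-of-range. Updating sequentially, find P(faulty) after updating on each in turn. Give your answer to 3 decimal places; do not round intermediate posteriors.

Apply Bayes' rule sequentially, carrying P(faulty) forward.
After vibration sensor='normal': P(faulty) = 0.35·0.8000 / (0.35·0.8000 + 0.75·0.2000) ≈ 0.6512
After pressure gauge='in-range': P(faulty) = 0.25·0.6512 / (0.25·0.6512 + 0.45·0.3488) ≈ 0.5091
After vibration sensor='high': P(faulty) = 0.65·0.5091 / (0.65·0.5091 + 0.25·0.4909) ≈ 0.7295
After pressure gauge='in-range': P(faulty) = 0.25·0.7295 / (0.25·0.7295 + 0.45·0.2705) ≈ 0.5997
After pressure gauge='out-of-range': P(faulty) = 0.75·0.5997 / (0.75·0.5997 + 0.55·0.4003) ≈ 0.6713

0.671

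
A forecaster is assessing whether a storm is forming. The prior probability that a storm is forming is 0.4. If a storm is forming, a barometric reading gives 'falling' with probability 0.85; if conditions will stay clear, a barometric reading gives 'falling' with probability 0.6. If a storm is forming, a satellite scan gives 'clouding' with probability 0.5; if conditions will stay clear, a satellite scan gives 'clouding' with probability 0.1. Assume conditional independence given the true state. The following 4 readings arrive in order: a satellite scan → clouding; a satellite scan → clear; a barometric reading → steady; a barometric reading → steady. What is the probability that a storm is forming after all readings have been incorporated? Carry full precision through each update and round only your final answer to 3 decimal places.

Apply Bayes' rule sequentially, carrying P(storm) forward.
After a satellite scan='clouding': P(storm) = 0.5·0.4000 / (0.5·0.4000 + 0.1·0.6000) ≈ 0.7692
After a satellite scan='clear': P(storm) = 0.5·0.7692 / (0.5·0.7692 + 0.9·0.2308) ≈ 0.6494
After a barometric reading='steady': P(storm) = 0.15·0.6494 / (0.15·0.6494 + 0.4·0.3506) ≈ 0.4098
After a barometric reading='steady': P(storm) = 0.15·0.4098 / (0.15·0.4098 + 0.4·0.5902) ≈ 0.2066

0.207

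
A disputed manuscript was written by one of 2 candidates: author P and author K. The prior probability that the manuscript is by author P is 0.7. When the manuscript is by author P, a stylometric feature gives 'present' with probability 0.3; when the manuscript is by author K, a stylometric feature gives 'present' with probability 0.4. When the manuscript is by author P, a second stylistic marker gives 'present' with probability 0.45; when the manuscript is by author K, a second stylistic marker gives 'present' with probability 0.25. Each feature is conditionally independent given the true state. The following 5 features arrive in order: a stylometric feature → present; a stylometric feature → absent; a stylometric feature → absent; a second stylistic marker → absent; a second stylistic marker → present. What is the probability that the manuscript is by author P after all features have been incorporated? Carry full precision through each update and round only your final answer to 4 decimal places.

After a stylometric feature='present': P(author P) = 0.3·0.7000 / (0.3·0.7000 + 0.4·0.3000) ≈ 0.6364
After a stylometric feature='absent': P(author P) = 0.7·0.6364 / (0.7·0.6364 + 0.6·0.3636) ≈ 0.6712
After a stylometric feature='absent': P(author P) = 0.7·0.6712 / (0.7·0.6712 + 0.6·0.3288) ≈ 0.7043
After a second stylistic marker='absent': P(author P) = 0.55·0.7043 / (0.55·0.7043 + 0.75·0.2957) ≈ 0.6359
After a second stylistic marker='present': P(author P) = 0.45·0.6359 / (0.45·0.6359 + 0.25·0.3641) ≈ 0.7587

0.7587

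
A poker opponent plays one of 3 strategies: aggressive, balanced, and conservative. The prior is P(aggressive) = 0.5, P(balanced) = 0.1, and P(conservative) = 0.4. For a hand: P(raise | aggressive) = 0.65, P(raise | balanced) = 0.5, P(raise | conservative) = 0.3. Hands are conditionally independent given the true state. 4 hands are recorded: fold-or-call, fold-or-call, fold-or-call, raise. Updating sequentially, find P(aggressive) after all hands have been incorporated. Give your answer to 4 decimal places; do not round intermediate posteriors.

0.2272

After 'fold-or-call': normaliser = 0.35·0.5000 + 0.5·0.1000 + 0.7·0.4000; P(aggressive) ≈ 0.3465, P(balanced) ≈ 0.0990, P(conservative) ≈ 0.5545
After 'fold-or-call': normaliser = 0.35·0.3465 + 0.5·0.0990 + 0.7·0.5545; P(aggressive) ≈ 0.2170, P(balanced) ≈ 0.0886, P(conservative) ≈ 0.6944
After 'fold-or-call': normaliser = 0.35·0.2170 + 0.5·0.0886 + 0.7·0.6944; P(aggressive) ≈ 0.1253, P(balanced) ≈ 0.0730, P(conservative) ≈ 0.8017
After 'raise': normaliser = 0.65·0.1253 + 0.5·0.0730 + 0.3·0.8017; P(aggressive) ≈ 0.2272, P(balanced) ≈ 0.1019, P(conservative) ≈ 0.6710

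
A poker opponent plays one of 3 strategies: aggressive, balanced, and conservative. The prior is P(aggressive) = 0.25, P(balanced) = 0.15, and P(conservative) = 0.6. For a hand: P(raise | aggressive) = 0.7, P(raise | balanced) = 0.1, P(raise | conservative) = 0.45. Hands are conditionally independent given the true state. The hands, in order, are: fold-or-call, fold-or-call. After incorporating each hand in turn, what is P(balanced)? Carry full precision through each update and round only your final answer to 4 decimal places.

Apply Bayes' rule sequentially, carrying P(balanced) forward.
After 'fold-or-call': normaliser = 0.3·0.2500 + 0.9·0.1500 + 0.55·0.6000; P(aggressive) ≈ 0.1389, P(balanced) ≈ 0.2500, P(conservative) ≈ 0.6111
After 'fold-or-call': normaliser = 0.3·0.1389 + 0.9·0.2500 + 0.55·0.6111; P(aggressive) ≈ 0.0691, P(balanced) ≈ 0.3733, P(conservative) ≈ 0.5576

0.3733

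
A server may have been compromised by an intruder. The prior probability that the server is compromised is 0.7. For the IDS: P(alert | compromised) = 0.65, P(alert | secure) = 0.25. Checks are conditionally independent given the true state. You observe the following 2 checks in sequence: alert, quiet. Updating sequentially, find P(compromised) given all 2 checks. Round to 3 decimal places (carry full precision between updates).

After 'alert': P(compromised) = 0.65·0.7000 / (0.65·0.7000 + 0.25·0.3000) ≈ 0.8585
After 'quiet': P(compromised) = 0.35·0.8585 / (0.35·0.8585 + 0.75·0.1415) ≈ 0.7390

0.739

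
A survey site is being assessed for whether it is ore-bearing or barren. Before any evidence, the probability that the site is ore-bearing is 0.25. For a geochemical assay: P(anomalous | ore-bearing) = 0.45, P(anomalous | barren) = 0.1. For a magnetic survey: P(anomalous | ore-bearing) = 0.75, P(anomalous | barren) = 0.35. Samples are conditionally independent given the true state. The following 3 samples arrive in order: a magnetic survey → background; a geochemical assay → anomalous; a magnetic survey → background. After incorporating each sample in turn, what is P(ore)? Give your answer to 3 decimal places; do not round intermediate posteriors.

0.182

Apply Bayes' rule sequentially, carrying P(ore) forward.
After a magnetic survey='background': P(ore) = 0.25·0.2500 / (0.25·0.2500 + 0.65·0.7500) ≈ 0.1136
After a geochemical assay='anomalous': P(ore) = 0.45·0.1136 / (0.45·0.1136 + 0.1·0.8864) ≈ 0.3659
After a magnetic survey='background': P(ore) = 0.25·0.3659 / (0.25·0.3659 + 0.65·0.6341) ≈ 0.1816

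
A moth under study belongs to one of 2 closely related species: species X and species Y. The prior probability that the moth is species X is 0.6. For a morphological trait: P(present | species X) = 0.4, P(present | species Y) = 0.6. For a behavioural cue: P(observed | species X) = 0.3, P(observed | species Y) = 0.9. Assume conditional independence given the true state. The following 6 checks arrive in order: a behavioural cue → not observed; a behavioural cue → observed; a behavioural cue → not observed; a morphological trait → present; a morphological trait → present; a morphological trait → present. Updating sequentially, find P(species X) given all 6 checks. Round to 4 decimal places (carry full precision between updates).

After a behavioural cue='not observed': P(species X) = 0.7·0.6000 / (0.7·0.6000 + 0.1·0.4000) ≈ 0.9130
After a behavioural cue='observed': P(species X) = 0.3·0.9130 / (0.3·0.9130 + 0.9·0.0870) ≈ 0.7778
After a behavioural cue='not observed': P(species X) = 0.7·0.7778 / (0.7·0.7778 + 0.1·0.2222) ≈ 0.9608
After a morphological trait='present': P(species X) = 0.4·0.9608 / (0.4·0.9608 + 0.6·0.0392) ≈ 0.9423
After a morphological trait='present': P(species X) = 0.4·0.9423 / (0.4·0.9423 + 0.6·0.0577) ≈ 0.9159
After a morphological trait='present': P(species X) = 0.4·0.9159 / (0.4·0.9159 + 0.6·0.0841) ≈ 0.8789

0.8789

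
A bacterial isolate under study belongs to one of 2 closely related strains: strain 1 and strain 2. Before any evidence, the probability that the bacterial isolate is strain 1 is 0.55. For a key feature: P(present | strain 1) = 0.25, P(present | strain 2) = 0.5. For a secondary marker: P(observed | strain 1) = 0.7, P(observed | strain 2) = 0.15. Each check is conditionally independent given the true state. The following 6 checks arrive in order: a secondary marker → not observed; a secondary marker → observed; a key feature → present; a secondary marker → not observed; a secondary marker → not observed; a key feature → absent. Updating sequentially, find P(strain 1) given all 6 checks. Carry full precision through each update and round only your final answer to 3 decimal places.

After a secondary marker='not observed': P(strain 1) = 0.3·0.5500 / (0.3·0.5500 + 0.85·0.4500) ≈ 0.3014
After a secondary marker='observed': P(strain 1) = 0.7·0.3014 / (0.7·0.3014 + 0.15·0.6986) ≈ 0.6681
After a key feature='present': P(strain 1) = 0.25·0.6681 / (0.25·0.6681 + 0.5·0.3319) ≈ 0.5016
After a secondary marker='not observed': P(strain 1) = 0.3·0.5016 / (0.3·0.5016 + 0.85·0.4984) ≈ 0.2621
After a secondary marker='not observed': P(strain 1) = 0.3·0.2621 / (0.3·0.2621 + 0.85·0.7379) ≈ 0.1114
After a key feature='absent': P(strain 1) = 0.75·0.1114 / (0.75·0.1114 + 0.5·0.8886) ≈ 0.1583

0.158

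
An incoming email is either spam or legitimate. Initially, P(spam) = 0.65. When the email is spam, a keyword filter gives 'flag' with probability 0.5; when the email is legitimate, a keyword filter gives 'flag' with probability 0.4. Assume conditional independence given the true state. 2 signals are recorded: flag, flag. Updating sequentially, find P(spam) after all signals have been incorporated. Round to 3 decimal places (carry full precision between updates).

After 'flag': P(spam) = 0.5·0.6500 / (0.5·0.6500 + 0.4·0.3500) ≈ 0.6989
After 'flag': P(spam) = 0.5·0.6989 / (0.5·0.6989 + 0.4·0.3011) ≈ 0.7437

0.744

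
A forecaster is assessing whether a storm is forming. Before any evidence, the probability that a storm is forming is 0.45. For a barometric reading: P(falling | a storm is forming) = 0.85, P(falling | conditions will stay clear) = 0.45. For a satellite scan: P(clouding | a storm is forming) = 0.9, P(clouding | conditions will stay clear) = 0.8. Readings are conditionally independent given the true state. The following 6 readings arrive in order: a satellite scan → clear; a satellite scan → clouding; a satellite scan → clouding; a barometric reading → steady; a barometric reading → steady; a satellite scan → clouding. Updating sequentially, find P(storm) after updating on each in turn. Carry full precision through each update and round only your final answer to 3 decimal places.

After a satellite scan='clear': P(storm) = 0.1·0.4500 / (0.1·0.4500 + 0.2·0.5500) ≈ 0.2903
After a satellite scan='clouding': P(storm) = 0.9·0.2903 / (0.9·0.2903 + 0.8·0.7097) ≈ 0.3152
After a satellite scan='clouding': P(storm) = 0.9·0.3152 / (0.9·0.3152 + 0.8·0.6848) ≈ 0.3411
After a barometric reading='steady': P(storm) = 0.15·0.3411 / (0.15·0.3411 + 0.55·0.6589) ≈ 0.1237
After a barometric reading='steady': P(storm) = 0.15·0.1237 / (0.15·0.1237 + 0.55·0.8763) ≈ 0.0371
After a satellite scan='clouding': P(storm) = 0.9·0.0371 / (0.9·0.0371 + 0.8·0.9629) ≈ 0.0415

0.042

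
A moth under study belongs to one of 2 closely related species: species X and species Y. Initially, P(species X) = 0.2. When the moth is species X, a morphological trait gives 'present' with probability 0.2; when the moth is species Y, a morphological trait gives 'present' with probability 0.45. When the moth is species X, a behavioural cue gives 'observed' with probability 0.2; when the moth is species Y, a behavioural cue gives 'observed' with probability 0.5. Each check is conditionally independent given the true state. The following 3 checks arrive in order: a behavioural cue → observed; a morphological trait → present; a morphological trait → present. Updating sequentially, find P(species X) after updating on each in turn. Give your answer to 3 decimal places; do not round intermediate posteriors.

0.019

After a behavioural cue='observed': P(species X) = 0.2·0.2000 / (0.2·0.2000 + 0.5·0.8000) ≈ 0.0909
After a morphological trait='present': P(species X) = 0.2·0.0909 / (0.2·0.0909 + 0.45·0.9091) ≈ 0.0426
After a morphological trait='present': P(species X) = 0.2·0.0426 / (0.2·0.0426 + 0.45·0.9574) ≈ 0.0194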